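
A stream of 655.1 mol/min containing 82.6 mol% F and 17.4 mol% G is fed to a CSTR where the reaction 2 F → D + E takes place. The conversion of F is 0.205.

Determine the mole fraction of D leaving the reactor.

F reacted = 0.205 × 541.1 = 110.9 mol/min; ν_F = −2, so ξ = 110.9/2 = 55.46 mol/min.
Outlet amounts (n = n₀ + ν ξ):
  F: 541.1 − 2(55.46) = 430.2
  D: 0 + 1(55.46) = 55.46
  E: 0 + 1(55.46) = 55.46
  G: 114 (inert)
Total out = 655.1 mol/min; y_D = 55.46 / 655.1 = 0.08466.

0.0847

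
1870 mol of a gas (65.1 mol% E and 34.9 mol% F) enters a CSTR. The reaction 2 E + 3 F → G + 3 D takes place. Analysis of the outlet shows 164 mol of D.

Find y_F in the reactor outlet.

0.269

For D: n = n₀ + 3ξ → 164 = 0 + 3ξ, giving ξ = 54.67 mol.
Outlet amounts (n = n₀ + ν ξ):
  E: 1217 − 2(54.67) = 1108
  F: 652.6 − 3(54.67) = 488.6
  G: 0 + 1(54.67) = 54.67
  D: 0 + 3(54.67) = 164
Total out = 1815 mol; y_F = 488.6 / 1815 = 0.2692.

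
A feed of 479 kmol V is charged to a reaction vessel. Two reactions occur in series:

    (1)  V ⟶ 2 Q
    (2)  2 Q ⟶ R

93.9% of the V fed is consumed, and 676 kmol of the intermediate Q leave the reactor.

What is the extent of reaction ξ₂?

ξ₂ = 112 kmol

Conversion of V: V consumed = 1ξ₁ = 0.939 × 479 → ξ₁ = 449.8 kmol.
Q balance: n_Q = 0 + 2ξ₁ − 2ξ₂ = 676 → ξ₂ = (2·449.8 − 676)/2 = 111.8 kmol.
Outlet amounts (n = n₀ + Σ ν·ξ):
  V: 479 − 1(449.8) = 29.22
  Q: 0 + 2(449.8) − 2(111.8) = 676
  R: 0 + 1(111.8) = 111.8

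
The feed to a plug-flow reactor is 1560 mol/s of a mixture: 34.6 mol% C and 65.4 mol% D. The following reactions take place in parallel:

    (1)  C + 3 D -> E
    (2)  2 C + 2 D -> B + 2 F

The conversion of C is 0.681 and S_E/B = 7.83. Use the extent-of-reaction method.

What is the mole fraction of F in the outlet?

Conversion of C: C consumed = 0.681 × 539.8 = 367.6 mol/s = 1ξ₁ + 2ξ₂.
Selectivity: 1ξ₁ / (1ξ₂) = 7.83 → ξ₁ = 7.83 ξ₂.
Substitute: (1·7.83 + 2) ξ₂ = 367.6 → ξ₂ = 37.39 mol/s, ξ₁ = 292.8 mol/s.
Outlet amounts (n = n₀ + Σ ν·ξ):
  C: 539.8 − 1(292.8) − 2(37.39) = 172.2
  D: 1020 − 3(292.8) − 2(37.39) = 67.08
  E: 0 + 1(292.8) = 292.8
  B: 0 + 1(37.39) = 37.39
  F: 0 + 2(37.39) = 74.79
Total out = 644.2 mol/s; y_F = 74.79 / 644.2 = 0.1161.

0.116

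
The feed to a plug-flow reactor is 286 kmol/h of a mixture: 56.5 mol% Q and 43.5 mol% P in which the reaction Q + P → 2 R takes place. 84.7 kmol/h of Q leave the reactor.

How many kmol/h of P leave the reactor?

47.5 kmol/h

For Q: n = n₀ − 1ξ → 84.7 = 161.6 − 1ξ, giving ξ = 76.89 kmol/h.
Outlet amounts (n = n₀ + ν ξ):
  Q: 161.6 − 1(76.89) = 84.7
  P: 124.4 − 1(76.89) = 47.52
  R: 0 + 2(76.89) = 153.8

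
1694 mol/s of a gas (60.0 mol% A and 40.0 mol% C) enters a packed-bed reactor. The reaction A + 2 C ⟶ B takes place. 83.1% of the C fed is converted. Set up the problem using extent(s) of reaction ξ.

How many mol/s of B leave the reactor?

C reacted = 0.831 × 677.6 = 563.1 mol/s; ν_C = −2, so ξ = 563.1/2 = 281.5 mol/s.
Outlet amounts (n = n₀ + ν ξ):
  A: 1016 − 1(281.5) = 734.9
  C: 677.6 − 2(281.5) = 114.5
  B: 0 + 1(281.5) = 281.5

282 mol/s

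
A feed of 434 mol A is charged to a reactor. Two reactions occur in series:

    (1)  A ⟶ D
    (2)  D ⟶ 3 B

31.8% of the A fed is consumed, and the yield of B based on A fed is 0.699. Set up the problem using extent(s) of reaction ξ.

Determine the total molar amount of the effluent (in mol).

636 mol

Conversion of A: A consumed = 1ξ₁ = 0.318 × 434 → ξ₁ = 138 mol.
Yield of B: 3ξ₂ / 434 = 0.699 → ξ₂ = 101.1 mol.
Outlet amounts (n = n₀ + Σ ν·ξ):
  A: 434 − 1(138) = 296
  D: 0 + 1(138) − 1(101.1) = 36.89
  B: 0 + 3(101.1) = 303.4
Total out = 296 + 36.89 + 303.4 = 636.2 mol.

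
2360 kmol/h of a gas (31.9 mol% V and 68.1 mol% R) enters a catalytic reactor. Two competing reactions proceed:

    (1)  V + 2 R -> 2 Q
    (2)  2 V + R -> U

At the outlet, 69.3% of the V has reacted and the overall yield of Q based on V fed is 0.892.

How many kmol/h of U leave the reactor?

93 kmol/h

Yield of Q: 2ξ₁ / 752.8 = 0.892 → ξ₁ = 335.8 kmol/h.
Conversion of V: 1ξ₁ + 2ξ₂ = 0.693 × 752.8 = 521.7 → ξ₂ = 92.98 kmol/h.
Outlet amounts (n = n₀ + Σ ν·ξ):
  V: 752.8 − 1(335.8) − 2(92.98) = 231.1
  R: 1607 − 2(335.8) − 1(92.98) = 842.7
  Q: 0 + 2(335.8) = 671.5
  U: 0 + 1(92.98) = 92.98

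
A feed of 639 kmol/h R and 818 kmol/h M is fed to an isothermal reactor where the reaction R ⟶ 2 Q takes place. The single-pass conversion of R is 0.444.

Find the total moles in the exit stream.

1740 kmol/h

R reacted = 0.444 × 639 = 283.7 kmol/h; ν_R = −1, so ξ = 283.7/1 = 283.7 kmol/h.
Outlet amounts (n = n₀ + ν ξ):
  R: 639 − 1(283.7) = 355.3
  Q: 0 + 2(283.7) = 567.4
  M: 818 (inert)
Total out = 355.3 + 567.4 + 818 = 1741 kmol/h.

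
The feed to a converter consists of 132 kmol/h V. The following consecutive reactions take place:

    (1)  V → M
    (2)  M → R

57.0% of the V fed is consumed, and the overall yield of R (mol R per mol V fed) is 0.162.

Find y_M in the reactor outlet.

0.408

Conversion of V: V consumed = 1ξ₁ = 0.57 × 132 → ξ₁ = 75.24 kmol/h.
Yield of R: 1ξ₂ / 132 = 0.162 → ξ₂ = 21.38 kmol/h.
Outlet amounts (n = n₀ + Σ ν·ξ):
  V: 132 − 1(75.24) = 56.76
  M: 0 + 1(75.24) − 1(21.38) = 53.86
  R: 0 + 1(21.38) = 21.38
Total out = 132 kmol/h; y_M = 53.86 / 132 = 0.408.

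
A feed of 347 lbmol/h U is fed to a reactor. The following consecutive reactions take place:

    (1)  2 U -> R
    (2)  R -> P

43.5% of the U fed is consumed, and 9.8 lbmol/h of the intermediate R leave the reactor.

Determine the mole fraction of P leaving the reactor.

0.242

Conversion of U: U consumed = 2ξ₁ = 0.435 × 347 → ξ₁ = 75.47 lbmol/h.
R balance: n_R = 0 + 1ξ₁ − 1ξ₂ = 9.8 → ξ₂ = (1·75.47 − 9.8)/1 = 65.67 lbmol/h.
Outlet amounts (n = n₀ + Σ ν·ξ):
  U: 347 − 2(75.47) = 196.1
  R: 0 + 1(75.47) − 1(65.67) = 9.8
  P: 0 + 1(65.67) = 65.67
Total out = 271.5 lbmol/h; y_P = 65.67 / 271.5 = 0.2419.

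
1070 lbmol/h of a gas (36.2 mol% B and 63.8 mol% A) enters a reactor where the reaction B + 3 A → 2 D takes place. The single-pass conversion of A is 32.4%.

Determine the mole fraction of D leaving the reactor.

0.16

A reacted = 0.324 × 682.7 = 221.2 lbmol/h; ν_A = −3, so ξ = 221.2/3 = 73.73 lbmol/h.
Outlet amounts (n = n₀ + ν ξ):
  B: 387.3 − 1(73.73) = 313.6
  A: 682.7 − 3(73.73) = 461.5
  D: 0 + 2(73.73) = 147.5
Total out = 922.5 lbmol/h; y_D = 147.5 / 922.5 = 0.1598.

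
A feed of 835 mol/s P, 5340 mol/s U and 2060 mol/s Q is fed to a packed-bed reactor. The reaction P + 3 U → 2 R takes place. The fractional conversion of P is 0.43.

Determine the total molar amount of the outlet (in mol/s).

7520 mol/s

P reacted = 0.43 × 835 = 359.1 mol/s; ν_P = −1, so ξ = 359.1/1 = 359.1 mol/s.
Outlet amounts (n = n₀ + ν ξ):
  P: 835 − 1(359.1) = 475.9
  U: 5340 − 3(359.1) = 4263
  R: 0 + 2(359.1) = 718.1
  Q: 2060 (inert)
Total out = 475.9 + 4263 + 718.1 + 2060 = 7517 mol/s.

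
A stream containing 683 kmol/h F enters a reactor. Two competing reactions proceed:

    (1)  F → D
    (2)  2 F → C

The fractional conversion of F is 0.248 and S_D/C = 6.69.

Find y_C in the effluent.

0.0294

Conversion of F: F consumed = 0.248 × 683 = 169.4 kmol/h = 1ξ₁ + 2ξ₂.
Selectivity: 1ξ₁ / (1ξ₂) = 6.69 → ξ₁ = 6.69 ξ₂.
Substitute: (1·6.69 + 2) ξ₂ = 169.4 → ξ₂ = 19.49 kmol/h, ξ₁ = 130.4 kmol/h.
Outlet amounts (n = n₀ + Σ ν·ξ):
  F: 683 − 1(130.4) − 2(19.49) = 513.6
  D: 0 + 1(130.4) = 130.4
  C: 0 + 1(19.49) = 19.49
Total out = 663.5 kmol/h; y_C = 19.49 / 663.5 = 0.02938.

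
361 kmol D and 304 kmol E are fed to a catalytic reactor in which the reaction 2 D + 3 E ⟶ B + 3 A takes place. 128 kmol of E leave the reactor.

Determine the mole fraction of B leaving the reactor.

0.0968

For E: n = n₀ − 3ξ → 128 = 304 − 3ξ, giving ξ = 58.67 kmol.
Outlet amounts (n = n₀ + ν ξ):
  D: 361 − 2(58.67) = 243.7
  E: 304 − 3(58.67) = 128
  B: 0 + 1(58.67) = 58.67
  A: 0 + 3(58.67) = 176
Total out = 606.3 kmol; y_B = 58.67 / 606.3 = 0.09676.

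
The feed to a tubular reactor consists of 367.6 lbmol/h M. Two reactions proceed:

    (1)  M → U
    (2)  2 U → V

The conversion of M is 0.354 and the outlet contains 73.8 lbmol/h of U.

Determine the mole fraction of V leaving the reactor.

0.083

Conversion of M: M consumed = 1ξ₁ = 0.354 × 367.6 → ξ₁ = 130.1 lbmol/h.
U balance: n_U = 0 + 1ξ₁ − 2ξ₂ = 73.8 → ξ₂ = (1·130.1 − 73.8)/2 = 28.17 lbmol/h.
Outlet amounts (n = n₀ + Σ ν·ξ):
  M: 367.6 − 1(130.1) = 237.5
  U: 0 + 1(130.1) − 2(28.17) = 73.8
  V: 0 + 1(28.17) = 28.17
Total out = 339.4 lbmol/h; y_V = 28.17 / 339.4 = 0.08298.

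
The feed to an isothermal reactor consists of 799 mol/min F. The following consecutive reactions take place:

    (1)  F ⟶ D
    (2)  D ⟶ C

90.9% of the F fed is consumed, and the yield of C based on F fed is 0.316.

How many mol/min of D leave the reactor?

474 mol/min

Conversion of F: F consumed = 1ξ₁ = 0.909 × 799 → ξ₁ = 726.3 mol/min.
Yield of C: 1ξ₂ / 799 = 0.316 → ξ₂ = 252.5 mol/min.
Outlet amounts (n = n₀ + Σ ν·ξ):
  F: 799 − 1(726.3) = 72.71
  D: 0 + 1(726.3) − 1(252.5) = 473.8
  C: 0 + 1(252.5) = 252.5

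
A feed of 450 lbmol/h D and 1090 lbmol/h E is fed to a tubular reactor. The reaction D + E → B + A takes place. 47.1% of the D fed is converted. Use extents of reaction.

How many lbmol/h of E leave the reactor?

D reacted = 0.471 × 450 = 211.9 lbmol/h; ν_D = −1, so ξ = 211.9/1 = 211.9 lbmol/h.
Outlet amounts (n = n₀ + ν ξ):
  D: 450 − 1(211.9) = 238.1
  E: 1090 − 1(211.9) = 878
  B: 0 + 1(211.9) = 211.9
  A: 0 + 1(211.9) = 211.9

878 lbmol/h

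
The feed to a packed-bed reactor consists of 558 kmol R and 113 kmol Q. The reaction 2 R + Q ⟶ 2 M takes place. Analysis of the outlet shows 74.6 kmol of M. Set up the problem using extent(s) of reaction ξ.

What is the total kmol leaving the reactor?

For M: n = n₀ + 2ξ → 74.6 = 0 + 2ξ, giving ξ = 37.3 kmol.
Outlet amounts (n = n₀ + ν ξ):
  R: 558 − 2(37.3) = 483.4
  Q: 113 − 1(37.3) = 75.7
  M: 0 + 2(37.3) = 74.6
Total out = 483.4 + 75.7 + 74.6 = 633.7 kmol.

634 kmol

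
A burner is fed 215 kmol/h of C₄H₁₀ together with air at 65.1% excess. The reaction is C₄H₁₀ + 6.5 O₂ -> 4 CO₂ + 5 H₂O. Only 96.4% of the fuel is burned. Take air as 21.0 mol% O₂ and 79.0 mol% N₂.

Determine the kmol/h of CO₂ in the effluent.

829 kmol/h

Stoichiometric O₂ = 6.5 × 215 = 1398 kmol/h; O₂ fed = 1398 × 1.651 = 2307 kmol/h.
N₂ fed = 2307 × 79/21 = 8680 kmol/h.
Fuel reacted = 0.964 × 215 → ξ = 207.3 kmol/h.
Outlet (n = n₀ + ν ξ):
  C₄H₁₀: 215 − 1(207.3) = 7.74
  O₂: 2307 − 6.5(207.3) = 960.1
  N₂: 8680 (inert)
  CO₂: 0 + 4(207.3) = 829
  H₂O: 0 + 5(207.3) = 1036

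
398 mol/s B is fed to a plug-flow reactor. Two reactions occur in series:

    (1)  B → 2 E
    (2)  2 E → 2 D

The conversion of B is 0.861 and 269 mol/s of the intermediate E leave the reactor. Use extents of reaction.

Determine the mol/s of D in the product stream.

Conversion of B: B consumed = 1ξ₁ = 0.861 × 398 → ξ₁ = 342.7 mol/s.
E balance: n_E = 0 + 2ξ₁ − 2ξ₂ = 269 → ξ₂ = (2·342.7 − 269)/2 = 208.2 mol/s.
Outlet amounts (n = n₀ + Σ ν·ξ):
  B: 398 − 1(342.7) = 55.32
  E: 0 + 2(342.7) − 2(208.2) = 269
  D: 0 + 2(208.2) = 416.4

416 mol/s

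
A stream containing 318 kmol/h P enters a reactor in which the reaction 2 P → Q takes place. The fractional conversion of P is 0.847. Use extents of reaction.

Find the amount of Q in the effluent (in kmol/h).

P reacted = 0.847 × 318 = 269.3 kmol/h; ν_P = −2, so ξ = 269.3/2 = 134.7 kmol/h.
Outlet amounts (n = n₀ + ν ξ):
  P: 318 − 2(134.7) = 48.65
  Q: 0 + 1(134.7) = 134.7

135 kmol/h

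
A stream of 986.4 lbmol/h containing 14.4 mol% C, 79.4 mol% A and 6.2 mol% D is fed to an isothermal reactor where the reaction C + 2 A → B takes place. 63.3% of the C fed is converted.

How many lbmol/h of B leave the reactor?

89.9 lbmol/h

C reacted = 0.633 × 142 = 89.91 lbmol/h; ν_C = −1, so ξ = 89.91/1 = 89.91 lbmol/h.
Outlet amounts (n = n₀ + ν ξ):
  C: 142 − 1(89.91) = 52.13
  A: 783.2 − 2(89.91) = 603.4
  B: 0 + 1(89.91) = 89.91
  D: 61.16 (inert)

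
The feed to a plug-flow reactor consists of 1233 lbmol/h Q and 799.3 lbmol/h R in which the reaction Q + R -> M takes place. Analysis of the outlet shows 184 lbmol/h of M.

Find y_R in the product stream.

For M: n = n₀ + 1ξ → 184 = 0 + 1ξ, giving ξ = 184 lbmol/h.
Outlet amounts (n = n₀ + ν ξ):
  Q: 1233 − 1(184) = 1049
  R: 799.3 − 1(184) = 615.3
  M: 0 + 1(184) = 184
Total out = 1848 lbmol/h; y_R = 615.3 / 1848 = 0.3329.

0.333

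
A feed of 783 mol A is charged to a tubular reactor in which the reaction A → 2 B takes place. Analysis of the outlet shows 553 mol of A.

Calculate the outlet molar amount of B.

For A: n = n₀ − 1ξ → 553 = 783 − 1ξ, giving ξ = 230 mol.
Outlet amounts (n = n₀ + ν ξ):
  A: 783 − 1(230) = 553
  B: 0 + 2(230) = 460

460 mol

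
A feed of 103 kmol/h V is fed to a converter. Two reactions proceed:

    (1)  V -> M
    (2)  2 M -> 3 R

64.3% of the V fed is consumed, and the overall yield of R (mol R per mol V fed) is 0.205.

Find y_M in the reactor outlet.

0.474

Conversion of V: V consumed = 1ξ₁ = 0.643 × 103 → ξ₁ = 66.23 kmol/h.
Yield of R: 3ξ₂ / 103 = 0.205 → ξ₂ = 7.038 kmol/h.
Outlet amounts (n = n₀ + Σ ν·ξ):
  V: 103 − 1(66.23) = 36.77
  M: 0 + 1(66.23) − 2(7.038) = 52.15
  R: 0 + 3(7.038) = 21.11
Total out = 110 kmol/h; y_M = 52.15 / 110 = 0.4739.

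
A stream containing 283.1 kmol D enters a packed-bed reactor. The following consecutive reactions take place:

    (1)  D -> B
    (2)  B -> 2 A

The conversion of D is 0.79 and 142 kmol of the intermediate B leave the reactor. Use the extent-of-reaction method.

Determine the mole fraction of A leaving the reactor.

0.448

Conversion of D: D consumed = 1ξ₁ = 0.79 × 283.1 → ξ₁ = 223.6 kmol.
B balance: n_B = 0 + 1ξ₁ − 1ξ₂ = 142 → ξ₂ = (1·223.6 − 142)/1 = 81.65 kmol.
Outlet amounts (n = n₀ + Σ ν·ξ):
  D: 283.1 − 1(223.6) = 59.45
  B: 0 + 1(223.6) − 1(81.65) = 142
  A: 0 + 2(81.65) = 163.3
Total out = 364.7 kmol; y_A = 163.3 / 364.7 = 0.4477.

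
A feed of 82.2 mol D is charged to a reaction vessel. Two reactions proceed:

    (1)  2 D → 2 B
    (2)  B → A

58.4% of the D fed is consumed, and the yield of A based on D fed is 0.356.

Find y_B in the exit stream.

Conversion of D: D consumed = 2ξ₁ = 0.584 × 82.2 → ξ₁ = 24 mol.
Yield of A: 1ξ₂ / 82.2 = 0.356 → ξ₂ = 29.26 mol.
Outlet amounts (n = n₀ + Σ ν·ξ):
  D: 82.2 − 2(24) = 34.2
  B: 0 + 2(24) − 1(29.26) = 18.74
  A: 0 + 1(29.26) = 29.26
Total out = 82.2 mol; y_B = 18.74 / 82.2 = 0.228.

0.228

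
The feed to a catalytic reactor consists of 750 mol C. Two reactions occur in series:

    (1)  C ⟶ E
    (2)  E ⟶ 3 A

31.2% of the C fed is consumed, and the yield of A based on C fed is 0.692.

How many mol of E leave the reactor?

61 mol

Conversion of C: C consumed = 1ξ₁ = 0.312 × 750 → ξ₁ = 234 mol.
Yield of A: 3ξ₂ / 750 = 0.692 → ξ₂ = 173 mol.
Outlet amounts (n = n₀ + Σ ν·ξ):
  C: 750 − 1(234) = 516
  E: 0 + 1(234) − 1(173) = 61
  A: 0 + 3(173) = 519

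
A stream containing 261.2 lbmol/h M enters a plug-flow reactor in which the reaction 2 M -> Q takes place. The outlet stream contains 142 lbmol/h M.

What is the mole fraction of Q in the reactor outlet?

0.296

For M: n = n₀ − 2ξ → 142 = 261.2 − 2ξ, giving ξ = 59.6 lbmol/h.
Outlet amounts (n = n₀ + ν ξ):
  M: 261.2 − 2(59.6) = 142
  Q: 0 + 1(59.6) = 59.6
Total out = 201.6 lbmol/h; y_Q = 59.6 / 201.6 = 0.2956.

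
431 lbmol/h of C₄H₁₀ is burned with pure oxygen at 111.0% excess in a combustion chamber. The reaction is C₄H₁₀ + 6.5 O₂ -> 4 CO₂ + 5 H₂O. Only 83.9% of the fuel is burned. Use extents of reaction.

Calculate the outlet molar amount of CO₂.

1450 lbmol/h

Stoichiometric O₂ = 6.5 × 431 = 2802 lbmol/h; O₂ fed = 2802 × 2.110 = 5911 lbmol/h.
Fuel reacted = 0.839 × 431 → ξ = 361.6 lbmol/h.
Outlet (n = n₀ + ν ξ):
  C₄H₁₀: 431 − 1(361.6) = 69.39
  O₂: 5911 − 6.5(361.6) = 3561
  CO₂: 0 + 4(361.6) = 1446
  H₂O: 0 + 5(361.6) = 1808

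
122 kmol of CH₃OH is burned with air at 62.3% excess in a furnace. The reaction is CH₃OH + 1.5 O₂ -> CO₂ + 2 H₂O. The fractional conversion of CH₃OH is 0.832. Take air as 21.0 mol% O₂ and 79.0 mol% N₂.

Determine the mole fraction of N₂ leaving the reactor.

0.704

Stoichiometric O₂ = 1.5 × 122 = 183 kmol; O₂ fed = 183 × 1.623 = 297 kmol.
N₂ fed = 297 × 79/21 = 1117 kmol.
Fuel reacted = 0.832 × 122 → ξ = 101.5 kmol.
Outlet (n = n₀ + ν ξ):
  CH₃OH: 122 − 1(101.5) = 20.5
  O₂: 297 − 1.5(101.5) = 144.8
  N₂: 1117 (inert)
  CO₂: 0 + 1(101.5) = 101.5
  H₂O: 0 + 2(101.5) = 203
Total out = 1587 kmol; y_N₂ = 1117 / 1587 = 0.704.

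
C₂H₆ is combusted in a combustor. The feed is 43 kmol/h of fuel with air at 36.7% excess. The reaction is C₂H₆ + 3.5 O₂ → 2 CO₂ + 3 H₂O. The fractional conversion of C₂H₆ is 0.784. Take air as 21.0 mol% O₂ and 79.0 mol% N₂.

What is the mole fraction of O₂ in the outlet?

Stoichiometric O₂ = 3.5 × 43 = 150.5 kmol/h; O₂ fed = 150.5 × 1.367 = 205.7 kmol/h.
N₂ fed = 205.7 × 79/21 = 773.9 kmol/h.
Fuel reacted = 0.784 × 43 → ξ = 33.71 kmol/h.
Outlet (n = n₀ + ν ξ):
  C₂H₆: 43 − 1(33.71) = 9.288
  O₂: 205.7 − 3.5(33.71) = 87.74
  N₂: 773.9 (inert)
  CO₂: 0 + 2(33.71) = 67.42
  H₂O: 0 + 3(33.71) = 101.1
Total out = 1040 kmol/h; y_O₂ = 87.74 / 1040 = 0.0844.

0.0844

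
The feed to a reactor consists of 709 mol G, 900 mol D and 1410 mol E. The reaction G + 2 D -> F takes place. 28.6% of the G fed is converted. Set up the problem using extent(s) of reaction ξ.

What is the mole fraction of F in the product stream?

G reacted = 0.286 × 709 = 202.8 mol; ν_G = −1, so ξ = 202.8/1 = 202.8 mol.
Outlet amounts (n = n₀ + ν ξ):
  G: 709 − 1(202.8) = 506.2
  D: 900 − 2(202.8) = 494.5
  F: 0 + 1(202.8) = 202.8
  E: 1410 (inert)
Total out = 2613 mol; y_F = 202.8 / 2613 = 0.07759.

0.0776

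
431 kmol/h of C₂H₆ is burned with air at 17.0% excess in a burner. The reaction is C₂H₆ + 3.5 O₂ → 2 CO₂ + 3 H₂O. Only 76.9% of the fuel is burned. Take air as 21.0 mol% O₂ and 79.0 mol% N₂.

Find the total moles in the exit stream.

Stoichiometric O₂ = 3.5 × 431 = 1508 kmol/h; O₂ fed = 1508 × 1.170 = 1765 kmol/h.
N₂ fed = 1765 × 79/21 = 6640 kmol/h.
Fuel reacted = 0.769 × 431 → ξ = 331.4 kmol/h.
Outlet (n = n₀ + ν ξ):
  C₂H₆: 431 − 1(331.4) = 99.56
  O₂: 1765 − 3.5(331.4) = 604.9
  N₂: 6640 (inert)
  CO₂: 0 + 2(331.4) = 662.9
  H₂O: 0 + 3(331.4) = 994.3
Total out = 99.56 + 604.9 + 6640 + 662.9 + 994.3 = 9001 kmol/h.

9000 kmol/h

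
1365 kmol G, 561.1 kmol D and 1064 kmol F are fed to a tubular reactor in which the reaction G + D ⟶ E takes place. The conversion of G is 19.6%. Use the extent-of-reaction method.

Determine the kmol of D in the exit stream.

G reacted = 0.196 × 1365 = 267.5 kmol; ν_G = −1, so ξ = 267.5/1 = 267.5 kmol.
Outlet amounts (n = n₀ + ν ξ):
  G: 1365 − 1(267.5) = 1097
  D: 561.1 − 1(267.5) = 293.6
  E: 0 + 1(267.5) = 267.5
  F: 1064 (inert)

294 kmol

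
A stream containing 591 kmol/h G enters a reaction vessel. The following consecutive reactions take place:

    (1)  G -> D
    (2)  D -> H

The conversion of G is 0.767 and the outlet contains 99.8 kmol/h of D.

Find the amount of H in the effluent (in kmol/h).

Conversion of G: G consumed = 1ξ₁ = 0.767 × 591 → ξ₁ = 453.3 kmol/h.
D balance: n_D = 0 + 1ξ₁ − 1ξ₂ = 99.8 → ξ₂ = (1·453.3 − 99.8)/1 = 353.5 kmol/h.
Outlet amounts (n = n₀ + Σ ν·ξ):
  G: 591 − 1(453.3) = 137.7
  D: 0 + 1(453.3) − 1(353.5) = 99.8
  H: 0 + 1(353.5) = 353.5

353 kmol/h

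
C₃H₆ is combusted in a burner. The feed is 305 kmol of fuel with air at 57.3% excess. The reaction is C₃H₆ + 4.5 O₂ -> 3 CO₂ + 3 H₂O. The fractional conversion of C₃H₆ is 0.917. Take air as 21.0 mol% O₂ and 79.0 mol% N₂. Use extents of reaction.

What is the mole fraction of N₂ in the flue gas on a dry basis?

Stoichiometric O₂ = 4.5 × 305 = 1372 kmol; O₂ fed = 1372 × 1.573 = 2159 kmol.
N₂ fed = 2159 × 79/21 = 8122 kmol.
Fuel reacted = 0.917 × 305 → ξ = 279.7 kmol.
Outlet (n = n₀ + ν ξ):
  C₃H₆: 305 − 1(279.7) = 25.31
  O₂: 2159 − 4.5(279.7) = 900.4
  N₂: 8122 (inert)
  CO₂: 0 + 3(279.7) = 839.1
  H₂O: 0 + 3(279.7) = 839.1
Dry total = 9886 kmol; y_N₂ (dry) = 8122 / 9886 = 0.8215.

0.822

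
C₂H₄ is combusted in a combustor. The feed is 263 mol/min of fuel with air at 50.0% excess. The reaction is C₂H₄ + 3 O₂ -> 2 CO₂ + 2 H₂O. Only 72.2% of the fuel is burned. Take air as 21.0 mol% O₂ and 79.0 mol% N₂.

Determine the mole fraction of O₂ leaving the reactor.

0.104

Stoichiometric O₂ = 3 × 263 = 789 mol/min; O₂ fed = 789 × 1.500 = 1184 mol/min.
N₂ fed = 1184 × 79/21 = 4452 mol/min.
Fuel reacted = 0.722 × 263 → ξ = 189.9 mol/min.
Outlet (n = n₀ + ν ξ):
  C₂H₄: 263 − 1(189.9) = 73.11
  O₂: 1184 − 3(189.9) = 613.8
  N₂: 4452 (inert)
  CO₂: 0 + 2(189.9) = 379.8
  H₂O: 0 + 2(189.9) = 379.8
Total out = 5899 mol/min; y_O₂ = 613.8 / 5899 = 0.1041.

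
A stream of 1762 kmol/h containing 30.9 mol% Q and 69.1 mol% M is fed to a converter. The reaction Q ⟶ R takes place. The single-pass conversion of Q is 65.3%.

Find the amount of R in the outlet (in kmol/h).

Q reacted = 0.653 × 544.5 = 355.5 kmol/h; ν_Q = −1, so ξ = 355.5/1 = 355.5 kmol/h.
Outlet amounts (n = n₀ + ν ξ):
  Q: 544.5 − 1(355.5) = 188.9
  R: 0 + 1(355.5) = 355.5
  M: 1218 (inert)

356 kmol/h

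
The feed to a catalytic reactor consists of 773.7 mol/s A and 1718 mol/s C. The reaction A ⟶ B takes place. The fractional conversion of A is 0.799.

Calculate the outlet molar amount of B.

618 mol/s

A reacted = 0.799 × 773.7 = 618.2 mol/s; ν_A = −1, so ξ = 618.2/1 = 618.2 mol/s.
Outlet amounts (n = n₀ + ν ξ):
  A: 773.7 − 1(618.2) = 155.5
  B: 0 + 1(618.2) = 618.2
  C: 1718 (inert)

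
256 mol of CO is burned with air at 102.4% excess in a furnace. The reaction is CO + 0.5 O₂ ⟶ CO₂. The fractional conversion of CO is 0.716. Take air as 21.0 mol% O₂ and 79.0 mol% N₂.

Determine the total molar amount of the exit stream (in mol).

1400 mol

Stoichiometric O₂ = 0.5 × 256 = 128 mol; O₂ fed = 128 × 2.024 = 259.1 mol.
N₂ fed = 259.1 × 79/21 = 974.6 mol.
Fuel reacted = 0.716 × 256 → ξ = 183.3 mol.
Outlet (n = n₀ + ν ξ):
  CO: 256 − 1(183.3) = 72.7
  O₂: 259.1 − 0.5(183.3) = 167.4
  N₂: 974.6 (inert)
  CO₂: 0 + 1(183.3) = 183.3
Total out = 72.7 + 167.4 + 974.6 + 183.3 = 1398 mol.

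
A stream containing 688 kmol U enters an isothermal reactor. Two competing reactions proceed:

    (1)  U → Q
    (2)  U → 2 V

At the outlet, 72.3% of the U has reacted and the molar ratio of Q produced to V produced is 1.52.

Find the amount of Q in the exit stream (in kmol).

Conversion of U: U consumed = 0.723 × 688 = 497.4 kmol = 1ξ₁ + 1ξ₂.
Selectivity: 1ξ₁ / (2ξ₂) = 1.52 → ξ₁ = 3.04 ξ₂.
Substitute: (1·3.04 + 1) ξ₂ = 497.4 → ξ₂ = 123.1 kmol, ξ₁ = 374.3 kmol.
Outlet amounts (n = n₀ + Σ ν·ξ):
  U: 688 − 1(374.3) − 1(123.1) = 190.6
  Q: 0 + 1(374.3) = 374.3
  V: 0 + 2(123.1) = 246.2

374 kmol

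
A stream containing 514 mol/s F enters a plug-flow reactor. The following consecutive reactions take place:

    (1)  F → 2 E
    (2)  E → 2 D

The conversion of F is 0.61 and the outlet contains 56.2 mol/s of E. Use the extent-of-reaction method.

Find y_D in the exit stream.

0.816

Conversion of F: F consumed = 1ξ₁ = 0.61 × 514 → ξ₁ = 313.5 mol/s.
E balance: n_E = 0 + 2ξ₁ − 1ξ₂ = 56.2 → ξ₂ = (2·313.5 − 56.2)/1 = 570.9 mol/s.
Outlet amounts (n = n₀ + Σ ν·ξ):
  F: 514 − 1(313.5) = 200.5
  E: 0 + 2(313.5) − 1(570.9) = 56.2
  D: 0 + 2(570.9) = 1142
Total out = 1398 mol/s; y_D = 1142 / 1398 = 0.8165.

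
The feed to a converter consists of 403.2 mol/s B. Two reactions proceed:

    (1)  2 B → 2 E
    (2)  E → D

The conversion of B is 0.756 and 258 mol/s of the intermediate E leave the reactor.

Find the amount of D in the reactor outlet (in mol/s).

Conversion of B: B consumed = 2ξ₁ = 0.756 × 403.2 → ξ₁ = 152.4 mol/s.
E balance: n_E = 0 + 2ξ₁ − 1ξ₂ = 258 → ξ₂ = (2·152.4 − 258)/1 = 46.82 mol/s.
Outlet amounts (n = n₀ + Σ ν·ξ):
  B: 403.2 − 2(152.4) = 98.38
  E: 0 + 2(152.4) − 1(46.82) = 258
  D: 0 + 1(46.82) = 46.82

46.8 mol/s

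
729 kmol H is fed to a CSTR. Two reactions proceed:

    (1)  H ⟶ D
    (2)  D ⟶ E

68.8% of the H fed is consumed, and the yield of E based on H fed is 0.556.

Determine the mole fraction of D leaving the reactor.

Conversion of H: H consumed = 1ξ₁ = 0.688 × 729 → ξ₁ = 501.6 kmol.
Yield of E: 1ξ₂ / 729 = 0.556 → ξ₂ = 405.3 kmol.
Outlet amounts (n = n₀ + Σ ν·ξ):
  H: 729 − 1(501.6) = 227.4
  D: 0 + 1(501.6) − 1(405.3) = 96.23
  E: 0 + 1(405.3) = 405.3
Total out = 729 kmol; y_D = 96.23 / 729 = 0.132.

0.132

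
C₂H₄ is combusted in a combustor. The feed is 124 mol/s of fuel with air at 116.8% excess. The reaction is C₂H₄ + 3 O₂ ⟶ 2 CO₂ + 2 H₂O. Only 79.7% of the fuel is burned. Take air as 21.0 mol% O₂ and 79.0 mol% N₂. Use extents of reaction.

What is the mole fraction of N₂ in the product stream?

Stoichiometric O₂ = 3 × 124 = 372 mol/s; O₂ fed = 372 × 2.168 = 806.5 mol/s.
N₂ fed = 806.5 × 79/21 = 3034 mol/s.
Fuel reacted = 0.797 × 124 → ξ = 98.83 mol/s.
Outlet (n = n₀ + ν ξ):
  C₂H₄: 124 − 1(98.83) = 25.17
  O₂: 806.5 − 3(98.83) = 510
  N₂: 3034 (inert)
  CO₂: 0 + 2(98.83) = 197.7
  H₂O: 0 + 2(98.83) = 197.7
Total out = 3964 mol/s; y_N₂ = 3034 / 3964 = 0.7653.

0.765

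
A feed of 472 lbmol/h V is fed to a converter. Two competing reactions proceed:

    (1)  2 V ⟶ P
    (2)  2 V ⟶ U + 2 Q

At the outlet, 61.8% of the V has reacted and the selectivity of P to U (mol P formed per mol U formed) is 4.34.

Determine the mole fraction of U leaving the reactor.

Conversion of V: V consumed = 0.618 × 472 = 291.7 lbmol/h = 2ξ₁ + 2ξ₂.
Selectivity: 1ξ₁ / (1ξ₂) = 4.34 → ξ₁ = 4.34 ξ₂.
Substitute: (2·4.34 + 2) ξ₂ = 291.7 → ξ₂ = 27.31 lbmol/h, ξ₁ = 118.5 lbmol/h.
Outlet amounts (n = n₀ + Σ ν·ξ):
  V: 472 − 2(118.5) − 2(27.31) = 180.3
  P: 0 + 1(118.5) = 118.5
  U: 0 + 1(27.31) = 27.31
  Q: 0 + 2(27.31) = 54.62
Total out = 380.8 lbmol/h; y_U = 27.31 / 380.8 = 0.07173.

0.0717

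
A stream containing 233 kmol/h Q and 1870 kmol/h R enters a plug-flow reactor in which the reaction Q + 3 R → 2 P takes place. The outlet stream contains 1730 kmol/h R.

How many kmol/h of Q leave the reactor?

For R: n = n₀ − 3ξ → 1730 = 1870 − 3ξ, giving ξ = 46.67 kmol/h.
Outlet amounts (n = n₀ + ν ξ):
  Q: 233 − 1(46.67) = 186.3
  R: 1870 − 3(46.67) = 1730
  P: 0 + 2(46.67) = 93.33

186 kmol/h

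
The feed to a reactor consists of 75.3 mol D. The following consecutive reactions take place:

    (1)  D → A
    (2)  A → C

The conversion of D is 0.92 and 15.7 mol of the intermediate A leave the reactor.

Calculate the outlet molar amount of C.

53.6 mol

Conversion of D: D consumed = 1ξ₁ = 0.92 × 75.3 → ξ₁ = 69.28 mol.
A balance: n_A = 0 + 1ξ₁ − 1ξ₂ = 15.7 → ξ₂ = (1·69.28 − 15.7)/1 = 53.58 mol.
Outlet amounts (n = n₀ + Σ ν·ξ):
  D: 75.3 − 1(69.28) = 6.024
  A: 0 + 1(69.28) − 1(53.58) = 15.7
  C: 0 + 1(53.58) = 53.58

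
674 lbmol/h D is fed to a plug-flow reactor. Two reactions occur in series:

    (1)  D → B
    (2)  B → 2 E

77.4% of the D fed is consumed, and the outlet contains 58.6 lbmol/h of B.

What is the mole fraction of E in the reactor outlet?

Conversion of D: D consumed = 1ξ₁ = 0.774 × 674 → ξ₁ = 521.7 lbmol/h.
B balance: n_B = 0 + 1ξ₁ − 1ξ₂ = 58.6 → ξ₂ = (1·521.7 − 58.6)/1 = 463.1 lbmol/h.
Outlet amounts (n = n₀ + Σ ν·ξ):
  D: 674 − 1(521.7) = 152.3
  B: 0 + 1(521.7) − 1(463.1) = 58.6
  E: 0 + 2(463.1) = 926.2
Total out = 1137 lbmol/h; y_E = 926.2 / 1137 = 0.8145.

0.815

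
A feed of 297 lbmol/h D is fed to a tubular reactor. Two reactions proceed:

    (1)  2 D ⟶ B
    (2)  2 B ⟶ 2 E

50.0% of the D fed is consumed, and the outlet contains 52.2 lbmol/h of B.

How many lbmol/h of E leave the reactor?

22 lbmol/h

Conversion of D: D consumed = 2ξ₁ = 0.5 × 297 → ξ₁ = 74.25 lbmol/h.
B balance: n_B = 0 + 1ξ₁ − 2ξ₂ = 52.2 → ξ₂ = (1·74.25 − 52.2)/2 = 11.02 lbmol/h.
Outlet amounts (n = n₀ + Σ ν·ξ):
  D: 297 − 2(74.25) = 148.5
  B: 0 + 1(74.25) − 2(11.02) = 52.2
  E: 0 + 2(11.02) = 22.05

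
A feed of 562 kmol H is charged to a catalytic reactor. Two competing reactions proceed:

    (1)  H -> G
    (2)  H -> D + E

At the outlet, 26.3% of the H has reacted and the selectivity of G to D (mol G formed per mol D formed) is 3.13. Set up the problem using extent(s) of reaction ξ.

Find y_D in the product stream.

Conversion of H: H consumed = 0.263 × 562 = 147.8 kmol = 1ξ₁ + 1ξ₂.
Selectivity: 1ξ₁ / (1ξ₂) = 3.13 → ξ₁ = 3.13 ξ₂.
Substitute: (1·3.13 + 1) ξ₂ = 147.8 → ξ₂ = 35.79 kmol, ξ₁ = 112 kmol.
Outlet amounts (n = n₀ + Σ ν·ξ):
  H: 562 − 1(112) − 1(35.79) = 414.2
  G: 0 + 1(112) = 112
  D: 0 + 1(35.79) = 35.79
  E: 0 + 1(35.79) = 35.79
Total out = 597.8 kmol; y_D = 35.79 / 597.8 = 0.05987.

0.0599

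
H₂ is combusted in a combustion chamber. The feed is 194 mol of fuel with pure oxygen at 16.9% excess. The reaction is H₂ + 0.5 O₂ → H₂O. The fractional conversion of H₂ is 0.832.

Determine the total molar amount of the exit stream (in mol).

Stoichiometric O₂ = 0.5 × 194 = 97 mol; O₂ fed = 97 × 1.169 = 113.4 mol.
Fuel reacted = 0.832 × 194 → ξ = 161.4 mol.
Outlet (n = n₀ + ν ξ):
  H₂: 194 − 1(161.4) = 32.59
  O₂: 113.4 − 0.5(161.4) = 32.69
  H₂O: 0 + 1(161.4) = 161.4
Total out = 32.59 + 32.69 + 161.4 = 226.7 mol.

227 mol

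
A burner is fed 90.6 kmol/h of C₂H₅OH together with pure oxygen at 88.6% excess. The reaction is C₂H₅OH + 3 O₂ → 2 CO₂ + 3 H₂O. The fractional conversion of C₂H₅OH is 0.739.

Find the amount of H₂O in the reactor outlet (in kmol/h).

201 kmol/h

Stoichiometric O₂ = 3 × 90.6 = 271.8 kmol/h; O₂ fed = 271.8 × 1.886 = 512.6 kmol/h.
Fuel reacted = 0.739 × 90.6 → ξ = 66.95 kmol/h.
Outlet (n = n₀ + ν ξ):
  C₂H₅OH: 90.6 − 1(66.95) = 23.65
  O₂: 512.6 − 3(66.95) = 311.8
  CO₂: 0 + 2(66.95) = 133.9
  H₂O: 0 + 3(66.95) = 200.9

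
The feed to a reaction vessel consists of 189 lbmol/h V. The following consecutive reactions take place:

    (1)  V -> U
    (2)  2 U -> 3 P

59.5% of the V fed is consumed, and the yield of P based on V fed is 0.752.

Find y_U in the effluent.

Conversion of V: V consumed = 1ξ₁ = 0.595 × 189 → ξ₁ = 112.5 lbmol/h.
Yield of P: 3ξ₂ / 189 = 0.752 → ξ₂ = 47.38 lbmol/h.
Outlet amounts (n = n₀ + Σ ν·ξ):
  V: 189 − 1(112.5) = 76.55
  U: 0 + 1(112.5) − 2(47.38) = 17.7
  P: 0 + 3(47.38) = 142.1
Total out = 236.4 lbmol/h; y_U = 17.7 / 236.4 = 0.07489.

0.0749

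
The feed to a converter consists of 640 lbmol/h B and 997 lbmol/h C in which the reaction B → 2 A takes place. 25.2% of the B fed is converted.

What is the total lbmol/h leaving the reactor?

B reacted = 0.252 × 640 = 161.3 lbmol/h; ν_B = −1, so ξ = 161.3/1 = 161.3 lbmol/h.
Outlet amounts (n = n₀ + ν ξ):
  B: 640 − 1(161.3) = 478.7
  A: 0 + 2(161.3) = 322.6
  C: 997 (inert)
Total out = 478.7 + 322.6 + 997 = 1798 lbmol/h.

1800 lbmol/h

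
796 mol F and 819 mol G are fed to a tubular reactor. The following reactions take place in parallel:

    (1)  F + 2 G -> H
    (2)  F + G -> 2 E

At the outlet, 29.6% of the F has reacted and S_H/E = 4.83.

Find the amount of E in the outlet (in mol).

Conversion of F: F consumed = 0.296 × 796 = 235.6 mol = 1ξ₁ + 1ξ₂.
Selectivity: 1ξ₁ / (2ξ₂) = 4.83 → ξ₁ = 9.66 ξ₂.
Substitute: (1·9.66 + 1) ξ₂ = 235.6 → ξ₂ = 22.1 mol, ξ₁ = 213.5 mol.
Outlet amounts (n = n₀ + Σ ν·ξ):
  F: 796 − 1(213.5) − 1(22.1) = 560.4
  G: 819 − 2(213.5) − 1(22.1) = 369.9
  H: 0 + 1(213.5) = 213.5
  E: 0 + 2(22.1) = 44.21

44.2 mol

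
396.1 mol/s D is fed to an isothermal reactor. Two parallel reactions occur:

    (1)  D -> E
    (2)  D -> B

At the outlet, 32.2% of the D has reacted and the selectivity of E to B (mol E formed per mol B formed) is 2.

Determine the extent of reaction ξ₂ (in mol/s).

ξ₂ = 42.5 mol/s

Conversion of D: D consumed = 0.322 × 396.1 = 127.5 mol/s = 1ξ₁ + 1ξ₂.
Selectivity: 1ξ₁ / (1ξ₂) = 2 → ξ₁ = 2 ξ₂.
Substitute: (1·2 + 1) ξ₂ = 127.5 → ξ₂ = 42.51 mol/s, ξ₁ = 85.03 mol/s.
Outlet amounts (n = n₀ + Σ ν·ξ):
  D: 396.1 − 1(85.03) − 1(42.51) = 268.6
  E: 0 + 1(85.03) = 85.03
  B: 0 + 1(42.51) = 42.51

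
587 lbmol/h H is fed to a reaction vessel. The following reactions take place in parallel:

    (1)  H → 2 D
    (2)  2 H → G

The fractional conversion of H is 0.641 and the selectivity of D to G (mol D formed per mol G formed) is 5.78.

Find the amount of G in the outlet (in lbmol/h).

Conversion of H: H consumed = 0.641 × 587 = 376.3 lbmol/h = 1ξ₁ + 2ξ₂.
Selectivity: 2ξ₁ / (1ξ₂) = 5.78 → ξ₁ = 2.89 ξ₂.
Substitute: (1·2.89 + 2) ξ₂ = 376.3 → ξ₂ = 76.95 lbmol/h, ξ₁ = 222.4 lbmol/h.
Outlet amounts (n = n₀ + Σ ν·ξ):
  H: 587 − 1(222.4) − 2(76.95) = 210.7
  D: 0 + 2(222.4) = 444.7
  G: 0 + 1(76.95) = 76.95

76.9 lbmol/h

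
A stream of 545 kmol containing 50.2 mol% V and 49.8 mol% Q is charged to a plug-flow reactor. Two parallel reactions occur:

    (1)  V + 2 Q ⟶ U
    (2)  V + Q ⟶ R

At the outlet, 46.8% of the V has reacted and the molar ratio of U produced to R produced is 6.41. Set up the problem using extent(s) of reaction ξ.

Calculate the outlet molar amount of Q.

Conversion of V: V consumed = 0.468 × 273.6 = 128 kmol = 1ξ₁ + 1ξ₂.
Selectivity: 1ξ₁ / (1ξ₂) = 6.41 → ξ₁ = 6.41 ξ₂.
Substitute: (1·6.41 + 1) ξ₂ = 128 → ξ₂ = 17.28 kmol, ξ₁ = 110.8 kmol.
Outlet amounts (n = n₀ + Σ ν·ξ):
  V: 273.6 − 1(110.8) − 1(17.28) = 145.5
  Q: 271.4 − 2(110.8) − 1(17.28) = 32.61
  U: 0 + 1(110.8) = 110.8
  R: 0 + 1(17.28) = 17.28

32.6 kmol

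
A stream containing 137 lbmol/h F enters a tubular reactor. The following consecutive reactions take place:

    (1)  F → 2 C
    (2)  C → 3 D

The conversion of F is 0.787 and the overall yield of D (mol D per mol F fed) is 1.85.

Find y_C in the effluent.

Conversion of F: F consumed = 1ξ₁ = 0.787 × 137 → ξ₁ = 107.8 lbmol/h.
Yield of D: 3ξ₂ / 137 = 1.85 → ξ₂ = 84.48 lbmol/h.
Outlet amounts (n = n₀ + Σ ν·ξ):
  F: 137 − 1(107.8) = 29.18
  C: 0 + 2(107.8) − 1(84.48) = 131.2
  D: 0 + 3(84.48) = 253.4
Total out = 413.8 lbmol/h; y_C = 131.2 / 413.8 = 0.317.

0.317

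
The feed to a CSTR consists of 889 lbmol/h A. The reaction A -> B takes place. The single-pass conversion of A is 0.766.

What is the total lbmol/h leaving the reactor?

A reacted = 0.766 × 889 = 681 lbmol/h; ν_A = −1, so ξ = 681/1 = 681 lbmol/h.
Outlet amounts (n = n₀ + ν ξ):
  A: 889 − 1(681) = 208
  B: 0 + 1(681) = 681
Total out = 208 + 681 = 889 lbmol/h.

889 lbmol/h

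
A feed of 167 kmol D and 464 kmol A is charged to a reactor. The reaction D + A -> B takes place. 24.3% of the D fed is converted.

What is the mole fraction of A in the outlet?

D reacted = 0.243 × 167 = 40.58 kmol; ν_D = −1, so ξ = 40.58/1 = 40.58 kmol.
Outlet amounts (n = n₀ + ν ξ):
  D: 167 − 1(40.58) = 126.4
  A: 464 − 1(40.58) = 423.4
  B: 0 + 1(40.58) = 40.58
Total out = 590.4 kmol; y_A = 423.4 / 590.4 = 0.7172.

0.717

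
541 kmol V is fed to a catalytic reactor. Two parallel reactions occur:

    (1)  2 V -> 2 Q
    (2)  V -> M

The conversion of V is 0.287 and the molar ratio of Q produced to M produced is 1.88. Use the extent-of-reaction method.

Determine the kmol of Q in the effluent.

Conversion of V: V consumed = 0.287 × 541 = 155.3 kmol = 2ξ₁ + 1ξ₂.
Selectivity: 2ξ₁ / (1ξ₂) = 1.88 → ξ₁ = 0.94 ξ₂.
Substitute: (2·0.94 + 1) ξ₂ = 155.3 → ξ₂ = 53.91 kmol, ξ₁ = 50.68 kmol.
Outlet amounts (n = n₀ + Σ ν·ξ):
  V: 541 − 2(50.68) − 1(53.91) = 385.7
  Q: 0 + 2(50.68) = 101.4
  M: 0 + 1(53.91) = 53.91

101 kmol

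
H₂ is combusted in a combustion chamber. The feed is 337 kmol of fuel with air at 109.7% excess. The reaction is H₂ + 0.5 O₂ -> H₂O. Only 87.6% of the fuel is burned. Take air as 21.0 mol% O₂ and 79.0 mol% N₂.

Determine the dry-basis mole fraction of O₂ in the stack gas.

0.13

Stoichiometric O₂ = 0.5 × 337 = 168.5 kmol; O₂ fed = 168.5 × 2.097 = 353.3 kmol.
N₂ fed = 353.3 × 79/21 = 1329 kmol.
Fuel reacted = 0.876 × 337 → ξ = 295.2 kmol.
Outlet (n = n₀ + ν ξ):
  H₂: 337 − 1(295.2) = 41.79
  O₂: 353.3 − 0.5(295.2) = 205.7
  N₂: 1329 (inert)
  H₂O: 0 + 1(295.2) = 295.2
Dry total = 1577 kmol; y_O₂ (dry) = 205.7 / 1577 = 0.1305.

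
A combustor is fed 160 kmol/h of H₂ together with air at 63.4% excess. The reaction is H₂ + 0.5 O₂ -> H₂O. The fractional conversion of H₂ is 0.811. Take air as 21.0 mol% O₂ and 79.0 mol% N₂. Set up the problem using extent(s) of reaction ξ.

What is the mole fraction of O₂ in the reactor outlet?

0.0918

Stoichiometric O₂ = 0.5 × 160 = 80 kmol/h; O₂ fed = 80 × 1.634 = 130.7 kmol/h.
N₂ fed = 130.7 × 79/21 = 491.8 kmol/h.
Fuel reacted = 0.811 × 160 → ξ = 129.8 kmol/h.
Outlet (n = n₀ + ν ξ):
  H₂: 160 − 1(129.8) = 30.24
  O₂: 130.7 − 0.5(129.8) = 65.84
  N₂: 491.8 (inert)
  H₂O: 0 + 1(129.8) = 129.8
Total out = 717.6 kmol/h; y_O₂ = 65.84 / 717.6 = 0.09175.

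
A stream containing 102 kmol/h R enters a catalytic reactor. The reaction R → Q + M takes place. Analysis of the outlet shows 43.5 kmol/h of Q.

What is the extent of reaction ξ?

ξ = 43.5 kmol/h

For Q: n = n₀ + 1ξ → 43.5 = 0 + 1ξ, giving ξ = 43.5 kmol/h.
Outlet amounts (n = n₀ + ν ξ):
  R: 102 − 1(43.5) = 58.5
  Q: 0 + 1(43.5) = 43.5
  M: 0 + 1(43.5) = 43.5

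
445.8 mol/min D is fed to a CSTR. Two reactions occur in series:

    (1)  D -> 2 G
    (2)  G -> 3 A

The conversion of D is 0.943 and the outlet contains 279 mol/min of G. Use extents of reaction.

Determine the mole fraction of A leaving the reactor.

0.847

Conversion of D: D consumed = 1ξ₁ = 0.943 × 445.8 → ξ₁ = 420.4 mol/min.
G balance: n_G = 0 + 2ξ₁ − 1ξ₂ = 279 → ξ₂ = (2·420.4 − 279)/1 = 561.8 mol/min.
Outlet amounts (n = n₀ + Σ ν·ξ):
  D: 445.8 − 1(420.4) = 25.41
  G: 0 + 2(420.4) − 1(561.8) = 279
  A: 0 + 3(561.8) = 1685
Total out = 1990 mol/min; y_A = 1685 / 1990 = 0.847.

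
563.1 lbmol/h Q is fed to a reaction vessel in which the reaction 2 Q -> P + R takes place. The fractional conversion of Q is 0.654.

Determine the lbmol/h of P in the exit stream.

Q reacted = 0.654 × 563.1 = 368.3 lbmol/h; ν_Q = −2, so ξ = 368.3/2 = 184.1 lbmol/h.
Outlet amounts (n = n₀ + ν ξ):
  Q: 563.1 − 2(184.1) = 194.8
  P: 0 + 1(184.1) = 184.1
  R: 0 + 1(184.1) = 184.1

184 lbmol/h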